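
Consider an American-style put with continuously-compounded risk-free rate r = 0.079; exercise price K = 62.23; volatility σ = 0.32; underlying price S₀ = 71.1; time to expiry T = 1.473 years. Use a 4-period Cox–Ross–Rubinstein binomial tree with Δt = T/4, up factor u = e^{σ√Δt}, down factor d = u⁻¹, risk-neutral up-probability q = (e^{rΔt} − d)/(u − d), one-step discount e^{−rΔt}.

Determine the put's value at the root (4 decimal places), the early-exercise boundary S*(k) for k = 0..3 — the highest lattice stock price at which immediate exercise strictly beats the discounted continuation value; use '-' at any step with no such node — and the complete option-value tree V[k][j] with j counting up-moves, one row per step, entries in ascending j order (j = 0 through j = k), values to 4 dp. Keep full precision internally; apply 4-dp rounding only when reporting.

price = 4.3466
boundary = - - 48.2170 39.7069
tree:
4.3466
7.9499 1.3578
14.0130 2.9562 0.0000
22.5231 6.4362 0.0000 0.0000
29.5312 14.0130 0.0000 0.0000 0.0000

Δt=0.36825, u=1.21432, d=0.82350, q=0.52714, disc=e^(-rΔt)=0.97133
k=4 terminal: V=max(K-S,0) → 29.5312 14.0130 0.0000 0.0000 0.0000
k=3: j=0 S=39.7069 intr=22.5231 cont=20.7388 V=22.5231[EX]; j=1 S=58.5511 intr=3.6789 cont=6.4362 V=6.4362[hold]; j=2 S=86.3384 intr=0.0000 cont=0.0000 V=0.0000[hold]; j=3 S=127.3132 intr=0.0000 cont=0.0000 V=0.0000[hold]  S*(3)=39.7069
k=2: j=0 S=48.2170 intr=14.0130 cont=13.6405 V=14.0130[EX]; j=1 S=71.1000 intr=0.0000 cont=2.9562 V=2.9562[hold]; j=2 S=104.8428 intr=0.0000 cont=0.0000 V=0.0000[hold]  S*(2)=48.2170
k=1: j=0 S=58.5511 intr=3.6789 cont=7.9499 V=7.9499[hold]; j=1 S=86.3384 intr=0.0000 cont=1.3578 V=1.3578[hold]  S*(1)=-
k=0: j=0 S=71.1000 intr=0.0000 cont=4.3466 V=4.3466[hold]  S*(0)=-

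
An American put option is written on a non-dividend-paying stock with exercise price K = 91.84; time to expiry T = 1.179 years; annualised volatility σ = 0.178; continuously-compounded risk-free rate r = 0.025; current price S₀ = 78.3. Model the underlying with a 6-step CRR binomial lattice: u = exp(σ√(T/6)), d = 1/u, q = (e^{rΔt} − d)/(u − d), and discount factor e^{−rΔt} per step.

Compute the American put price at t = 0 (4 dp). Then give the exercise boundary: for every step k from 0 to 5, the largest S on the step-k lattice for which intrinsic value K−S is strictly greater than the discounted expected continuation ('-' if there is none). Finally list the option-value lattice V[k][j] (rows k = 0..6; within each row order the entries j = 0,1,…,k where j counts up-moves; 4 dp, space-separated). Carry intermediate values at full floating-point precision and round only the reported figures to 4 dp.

Δt=0.19650, u=1.08210, d=0.92413, q=0.51146, disc=e^(-rΔt)=0.99510
k=6 terminal: V=max(K-S,0) → 43.0697 34.7328 24.9708 13.5400 0.1552 0.0000 0.0000
k=5: j=0 S=52.7744 intr=39.0656 cont=38.6156 V=39.0656[EX]; j=1 S=61.7957 intr=30.0443 cont=29.5942 V=30.0443[EX]; j=2 S=72.3592 intr=19.4808 cont=19.0307 V=19.4808[EX]; j=3 S=84.7285 intr=7.1115 cont=6.6614 V=7.1115[EX]; j=4 S=99.2122 intr=0.0000 cont=0.0755 V=0.0755[hold]; j=5 S=116.1717 intr=0.0000 cont=0.0000 V=0.0000[hold]  S*(5)=84.7285
k=4: j=0 S=57.1072 intr=34.7328 cont=34.2828 V=34.7328[EX]; j=1 S=66.8692 intr=24.9708 cont=24.5207 V=24.9708[EX]; j=2 S=78.3000 intr=13.5400 cont=13.0899 V=13.5400[EX]; j=3 S=91.6848 intr=0.1552 cont=3.4956 V=3.4956[hold]; j=4 S=107.3576 intr=0.0000 cont=0.0367 V=0.0367[hold]  S*(4)=78.3000
k=3: j=0 S=61.7957 intr=30.0443 cont=29.5942 V=30.0443[EX]; j=1 S=72.3592 intr=19.4808 cont=19.0307 V=19.4808[EX]; j=2 S=84.7285 intr=7.1115 cont=8.3616 V=8.3616[hold]; j=3 S=99.2122 intr=0.0000 cont=1.7181 V=1.7181[hold]  S*(3)=72.3592
k=2: j=0 S=66.8692 intr=24.9708 cont=24.5207 V=24.9708[EX]; j=1 S=78.3000 intr=13.5400 cont=13.7262 V=13.7262[hold]; j=2 S=91.6848 intr=0.1552 cont=4.9394 V=4.9394[hold]  S*(2)=66.8692
k=1: j=0 S=72.3592 intr=19.4808 cont=19.1254 V=19.4808[EX]; j=1 S=84.7285 intr=7.1115 cont=9.1868 V=9.1868[hold]  S*(1)=72.3592
k=0: j=0 S=78.3000 intr=13.5400 cont=14.1462 V=14.1462[hold]  S*(0)=-

price = 14.1462
boundary = - 72.3592 66.8692 72.3592 78.3000 84.7285
tree:
14.1462
19.4808 9.1868
24.9708 13.7262 4.9394
30.0443 19.4808 8.3616 1.7181
34.7328 24.9708 13.5400 3.4956 0.0367
39.0656 30.0443 19.4808 7.1115 0.0755 0.0000
43.0697 34.7328 24.9708 13.5400 0.1552 0.0000 0.0000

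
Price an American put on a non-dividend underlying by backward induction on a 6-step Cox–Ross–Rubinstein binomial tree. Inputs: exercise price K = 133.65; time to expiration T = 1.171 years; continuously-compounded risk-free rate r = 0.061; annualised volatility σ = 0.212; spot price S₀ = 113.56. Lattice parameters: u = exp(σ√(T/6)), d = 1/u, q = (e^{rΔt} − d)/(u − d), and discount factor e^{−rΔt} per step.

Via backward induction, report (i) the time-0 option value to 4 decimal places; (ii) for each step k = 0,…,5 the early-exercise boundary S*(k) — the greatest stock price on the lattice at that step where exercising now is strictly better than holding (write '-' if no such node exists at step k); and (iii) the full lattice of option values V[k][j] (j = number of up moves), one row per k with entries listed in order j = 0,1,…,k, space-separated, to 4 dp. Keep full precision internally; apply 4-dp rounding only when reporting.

params: Δt=0.19517 u=1.09818 d=0.91060 q=0.54045 e^(-rΔt)=0.98817
t_6 payoffs: 68.9092 55.5723 39.4879 20.0900 0.0000 0.0000 0.0000
t_5: node(5,0) S=71.0972 payoff=62.5528 vs cont=60.9711 → 62.5528 [stop]  node(5,1) S=85.7436 payoff=47.9064 vs cont=46.3247 → 47.9064 [stop]  node(5,2) S=103.4072 payoff=30.2428 vs cont=28.6611 → 30.2428 [stop]  node(5,3) S=124.7096 payoff=8.9404 vs cont=9.1232 → 9.1232 [wait]  node(5,4) S=150.4004 payoff=0.0000 vs cont=0.0000 → 0.0000 [wait]  node(5,5) S=181.3837 payoff=0.0000 vs cont=0.0000 → 0.0000 [wait]  ⇒ S*(5)=103.4072
t_4: node(4,0) S=78.0777 payoff=55.5723 vs cont=53.9906 → 55.5723 [stop]  node(4,1) S=94.1621 payoff=39.4879 vs cont=37.9062 → 39.4879 [stop]  node(4,2) S=113.5600 payoff=20.0900 vs cont=18.6059 → 20.0900 [stop]  node(4,3) S=136.9539 payoff=0.0000 vs cont=4.1430 → 4.1430 [wait]  node(4,4) S=165.1671 payoff=0.0000 vs cont=0.0000 → 0.0000 [wait]  ⇒ S*(4)=113.5600
t_3: node(3,0) S=85.7436 payoff=47.9064 vs cont=46.3247 → 47.9064 [stop]  node(3,1) S=103.4072 payoff=30.2428 vs cont=28.6611 → 30.2428 [stop]  node(3,2) S=124.7096 payoff=8.9404 vs cont=11.3357 → 11.3357 [wait]  node(3,3) S=150.4004 payoff=0.0000 vs cont=1.8814 → 1.8814 [wait]  ⇒ S*(3)=103.4072
t_2: node(2,0) S=94.1621 payoff=39.4879 vs cont=37.9062 → 39.4879 [stop]  node(2,1) S=113.5600 payoff=20.0900 vs cont=19.7875 → 20.0900 [stop]  node(2,2) S=136.9539 payoff=0.0000 vs cont=6.1525 → 6.1525 [wait]  ⇒ S*(2)=113.5600
t_1: node(1,0) S=103.4072 payoff=30.2428 vs cont=28.6611 → 30.2428 [stop]  node(1,1) S=124.7096 payoff=8.9404 vs cont=12.4089 → 12.4089 [wait]  ⇒ S*(1)=103.4072
t_0: node(0,0) S=113.5600 payoff=20.0900 vs cont=20.3607 → 20.3607 [wait]  ⇒ S*(0)=-

price = 20.3607
boundary = - 103.4072 113.5600 103.4072 113.5600 103.4072
tree:
20.3607
30.2428 12.4089
39.4879 20.0900 6.1525
47.9064 30.2428 11.3357 1.8814
55.5723 39.4879 20.0900 4.1430 0.0000
62.5528 47.9064 30.2428 9.1232 0.0000 0.0000
68.9092 55.5723 39.4879 20.0900 0.0000 0.0000 0.0000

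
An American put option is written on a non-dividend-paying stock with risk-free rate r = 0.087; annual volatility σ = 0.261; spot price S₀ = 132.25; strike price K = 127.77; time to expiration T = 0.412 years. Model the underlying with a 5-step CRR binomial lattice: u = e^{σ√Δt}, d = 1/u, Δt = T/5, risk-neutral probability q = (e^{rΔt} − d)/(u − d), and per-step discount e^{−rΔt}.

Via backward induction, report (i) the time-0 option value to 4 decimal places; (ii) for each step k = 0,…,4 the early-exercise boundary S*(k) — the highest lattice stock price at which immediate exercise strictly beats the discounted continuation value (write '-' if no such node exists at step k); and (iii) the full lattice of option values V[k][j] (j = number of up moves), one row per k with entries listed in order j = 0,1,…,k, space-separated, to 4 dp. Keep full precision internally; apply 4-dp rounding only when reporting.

price = 5.3587
boundary = - - - 105.6288 113.8466
tree:
5.3587
8.9501 2.2371
14.4220 4.2047 0.5173
22.1412 7.7519 1.1067 0.0000
29.7659 13.9234 2.3679 0.0000 0.0000
36.8401 22.1412 5.0662 0.0000 0.0000 0.0000

Δt=0.08240  u=1.07780  d=0.92782  q=0.52925  discount=0.99286
step 5 (expiry): payoffs max(K−S,0) = 36.8401 22.1412 5.0662 0.0000 0.0000 0.0000
step 4: (k=4,j=0): S=98.0041, (K−S)⁺=29.7659, hold=28.8532 ⇒ V=29.7659 exercise | (k=4,j=1): S=113.8466, (K−S)⁺=13.9234, hold=13.0107 ⇒ V=13.9234 exercise | (k=4,j=2): S=132.2500, (K−S)⁺=0.0000, hold=2.3679 ⇒ V=2.3679 continue | (k=4,j=3): S=153.6283, (K−S)⁺=0.0000, hold=0.0000 ⇒ V=0.0000 continue | (k=4,j=4): S=178.4625, (K−S)⁺=0.0000, hold=0.0000 ⇒ V=0.0000 continue  boundary S*=113.8466
step 3: (k=3,j=0): S=105.6288, (K−S)⁺=22.1412, hold=21.2285 ⇒ V=22.1412 exercise | (k=3,j=1): S=122.7038, (K−S)⁺=5.0662, hold=7.7519 ⇒ V=7.7519 continue | (k=3,j=2): S=142.5389, (K−S)⁺=0.0000, hold=1.1067 ⇒ V=1.1067 continue | (k=3,j=3): S=165.5805, (K−S)⁺=0.0000, hold=0.0000 ⇒ V=0.0000 continue  boundary S*=105.6288
step 2: (k=2,j=0): S=113.8466, (K−S)⁺=13.9234, hold=14.4220 ⇒ V=14.4220 continue | (k=2,j=1): S=132.2500, (K−S)⁺=0.0000, hold=4.2047 ⇒ V=4.2047 continue | (k=2,j=2): S=153.6283, (K−S)⁺=0.0000, hold=0.5173 ⇒ V=0.5173 continue  boundary S*=-
step 1: (k=1,j=0): S=122.7038, (K−S)⁺=5.0662, hold=8.9501 ⇒ V=8.9501 continue | (k=1,j=1): S=142.5389, (K−S)⁺=0.0000, hold=2.2371 ⇒ V=2.2371 continue  boundary S*=-
step 0: (k=0,j=0): S=132.2500, (K−S)⁺=0.0000, hold=5.3587 ⇒ V=5.3587 continue  boundary S*=-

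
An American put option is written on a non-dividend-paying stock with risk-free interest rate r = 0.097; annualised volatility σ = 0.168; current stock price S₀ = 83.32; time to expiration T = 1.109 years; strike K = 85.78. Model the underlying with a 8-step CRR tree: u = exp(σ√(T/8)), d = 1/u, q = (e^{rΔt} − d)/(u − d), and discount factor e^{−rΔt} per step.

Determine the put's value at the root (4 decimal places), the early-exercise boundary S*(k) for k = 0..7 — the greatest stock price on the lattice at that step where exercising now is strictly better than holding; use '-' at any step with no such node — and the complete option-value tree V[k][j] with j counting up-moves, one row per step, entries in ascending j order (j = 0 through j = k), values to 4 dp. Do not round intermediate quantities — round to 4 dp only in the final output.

Δt=0.13862  u=1.06455  d=0.93937  q=0.59251  discount=0.98664
step 8 (expiry): payoffs max(K−S,0) = 35.2642 28.5324 20.9034 12.2578 2.4600 0.0000 0.0000 0.0000 0.0000
step 7: (k=7,j=0): S=53.7765, (K−S)⁺=32.0035, hold=30.8578 ⇒ V=32.0035 exercise | (k=7,j=1): S=60.9429, (K−S)⁺=24.8371, hold=23.6914 ⇒ V=24.8371 exercise | (k=7,j=2): S=69.0643, (K−S)⁺=16.7157, hold=15.5700 ⇒ V=16.7157 exercise | (k=7,j=3): S=78.2680, (K−S)⁺=7.5120, hold=6.3663 ⇒ V=7.5120 exercise | (k=7,j=4): S=88.6981, (K−S)⁺=0.0000, hold=0.9890 ⇒ V=0.9890 continue | (k=7,j=5): S=100.5183, (K−S)⁺=0.0000, hold=0.0000 ⇒ V=0.0000 continue | (k=7,j=6): S=113.9136, (K−S)⁺=0.0000, hold=0.0000 ⇒ V=0.0000 continue | (k=7,j=7): S=129.0941, (K−S)⁺=0.0000, hold=0.0000 ⇒ V=0.0000 continue  boundary S*=78.2680
step 6: (k=6,j=0): S=57.2476, (K−S)⁺=28.5324, hold=27.3866 ⇒ V=28.5324 exercise | (k=6,j=1): S=64.8766, (K−S)⁺=20.9034, hold=19.7577 ⇒ V=20.9034 exercise | (k=6,j=2): S=73.5222, (K−S)⁺=12.2578, hold=11.1120 ⇒ V=12.2578 exercise | (k=6,j=3): S=83.3200, (K−S)⁺=2.4600, hold=3.5984 ⇒ V=3.5984 continue | (k=6,j=4): S=94.4234, (K−S)⁺=0.0000, hold=0.3976 ⇒ V=0.3976 continue | (k=6,j=5): S=107.0066, (K−S)⁺=0.0000, hold=0.0000 ⇒ V=0.0000 continue | (k=6,j=6): S=121.2665, (K−S)⁺=0.0000, hold=0.0000 ⇒ V=0.0000 continue  boundary S*=73.5222
step 5: (k=5,j=0): S=60.9429, (K−S)⁺=24.8371, hold=23.6914 ⇒ V=24.8371 exercise | (k=5,j=1): S=69.0643, (K−S)⁺=16.7157, hold=15.5700 ⇒ V=16.7157 exercise | (k=5,j=2): S=78.2680, (K−S)⁺=7.5120, hold=7.0318 ⇒ V=7.5120 exercise | (k=5,j=3): S=88.6981, (K−S)⁺=0.0000, hold=1.6792 ⇒ V=1.6792 continue | (k=5,j=4): S=100.5183, (K−S)⁺=0.0000, hold=0.1599 ⇒ V=0.1599 continue | (k=5,j=5): S=113.9136, (K−S)⁺=0.0000, hold=0.0000 ⇒ V=0.0000 continue  boundary S*=78.2680
step 4: (k=4,j=0): S=64.8766, (K−S)⁺=20.9034, hold=19.7577 ⇒ V=20.9034 exercise | (k=4,j=1): S=73.5222, (K−S)⁺=12.2578, hold=11.1120 ⇒ V=12.2578 exercise | (k=4,j=2): S=83.3200, (K−S)⁺=2.4600, hold=4.0018 ⇒ V=4.0018 continue | (k=4,j=3): S=94.4234, (K−S)⁺=0.0000, hold=0.7686 ⇒ V=0.7686 continue | (k=4,j=4): S=107.0066, (K−S)⁺=0.0000, hold=0.0643 ⇒ V=0.0643 continue  boundary S*=73.5222
step 3: (k=3,j=0): S=69.0643, (K−S)⁺=16.7157, hold=15.5700 ⇒ V=16.7157 exercise | (k=3,j=1): S=78.2680, (K−S)⁺=7.5120, hold=7.2677 ⇒ V=7.5120 exercise | (k=3,j=2): S=88.6981, (K−S)⁺=0.0000, hold=2.0582 ⇒ V=2.0582 continue | (k=3,j=3): S=100.5183, (K−S)⁺=0.0000, hold=0.3466 ⇒ V=0.3466 continue  boundary S*=78.2680
step 2: (k=2,j=0): S=73.5222, (K−S)⁺=12.2578, hold=11.1120 ⇒ V=12.2578 exercise | (k=2,j=1): S=83.3200, (K−S)⁺=2.4600, hold=4.2234 ⇒ V=4.2234 continue | (k=2,j=2): S=94.4234, (K−S)⁺=0.0000, hold=1.0301 ⇒ V=1.0301 continue  boundary S*=73.5222
step 1: (k=1,j=0): S=78.2680, (K−S)⁺=7.5120, hold=7.3972 ⇒ V=7.5120 exercise | (k=1,j=1): S=88.6981, (K−S)⁺=0.0000, hold=2.3002 ⇒ V=2.3002 continue  boundary S*=78.2680
step 0: (k=0,j=0): S=83.3200, (K−S)⁺=2.4600, hold=4.3649 ⇒ V=4.3649 continue  boundary S*=-

price = 4.3649
boundary = - 78.2680 73.5222 78.2680 73.5222 78.2680 73.5222 78.2680
tree:
4.3649
7.5120 2.3002
12.2578 4.2234 1.0301
16.7157 7.5120 2.0582 0.3466
20.9034 12.2578 4.0018 0.7686 0.0643
24.8371 16.7157 7.5120 1.6792 0.1599 0.0000
28.5324 20.9034 12.2578 3.5984 0.3976 0.0000 0.0000
32.0035 24.8371 16.7157 7.5120 0.9890 0.0000 0.0000 0.0000
35.2642 28.5324 20.9034 12.2578 2.4600 0.0000 0.0000 0.0000 0.0000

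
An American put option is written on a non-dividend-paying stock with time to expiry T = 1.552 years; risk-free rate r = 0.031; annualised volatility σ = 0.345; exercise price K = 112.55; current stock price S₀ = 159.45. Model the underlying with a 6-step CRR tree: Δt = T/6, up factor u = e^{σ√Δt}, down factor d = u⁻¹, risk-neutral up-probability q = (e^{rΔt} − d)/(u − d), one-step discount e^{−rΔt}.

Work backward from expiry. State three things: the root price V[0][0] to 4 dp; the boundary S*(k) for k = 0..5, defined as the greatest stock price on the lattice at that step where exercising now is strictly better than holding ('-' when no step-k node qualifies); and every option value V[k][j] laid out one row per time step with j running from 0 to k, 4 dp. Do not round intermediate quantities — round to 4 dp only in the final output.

params: Δt=0.25867 u=1.19180 d=0.83907 q=0.47907 e^(-rΔt)=0.99201
t_6 payoffs: 56.9077 33.5165 0.2918 0.0000 0.0000 0.0000 0.0000
t_5: node(5,0) S=66.3144 payoff=46.2356 vs cont=45.3367 → 46.2356 [stop]  node(5,1) S=94.1921 payoff=18.3579 vs cont=17.4590 → 18.3579 [stop]  node(5,2) S=133.7893 payoff=0.0000 vs cont=0.1508 → 0.1508 [wait]  node(5,3) S=190.0325 payoff=0.0000 vs cont=0.0000 → 0.0000 [wait]  node(5,4) S=269.9196 payoff=0.0000 vs cont=0.0000 → 0.0000 [wait]  node(5,5) S=383.3901 payoff=0.0000 vs cont=0.0000 → 0.0000 [wait]  ⇒ S*(5)=94.1921
t_4: node(4,0) S=79.0335 payoff=33.5165 vs cont=32.6176 → 33.5165 [stop]  node(4,1) S=112.2582 payoff=0.2918 vs cont=9.5584 → 9.5584 [wait]  node(4,2) S=159.4500 payoff=0.0000 vs cont=0.0779 → 0.0779 [wait]  node(4,3) S=226.4806 payoff=0.0000 vs cont=0.0000 → 0.0000 [wait]  node(4,4) S=321.6900 payoff=0.0000 vs cont=0.0000 → 0.0000 [wait]  ⇒ S*(4)=79.0335
t_3: node(3,0) S=94.1921 payoff=18.3579 vs cont=21.8629 → 21.8629 [wait]  node(3,1) S=133.7893 payoff=0.0000 vs cont=4.9765 → 4.9765 [wait]  node(3,2) S=190.0325 payoff=0.0000 vs cont=0.0403 → 0.0403 [wait]  node(3,3) S=269.9196 payoff=0.0000 vs cont=0.0000 → 0.0000 [wait]  ⇒ S*(3)=-
t_2: node(2,0) S=112.2582 payoff=0.2918 vs cont=13.6631 → 13.6631 [wait]  node(2,1) S=159.4500 payoff=0.0000 vs cont=2.5909 → 2.5909 [wait]  node(2,2) S=226.4806 payoff=0.0000 vs cont=0.0208 → 0.0208 [wait]  ⇒ S*(2)=-
t_1: node(1,0) S=133.7893 payoff=0.0000 vs cont=8.2920 → 8.2920 [wait]  node(1,1) S=190.0325 payoff=0.0000 vs cont=1.3488 → 1.3488 [wait]  ⇒ S*(1)=-
t_0: node(0,0) S=159.4500 payoff=0.0000 vs cont=4.9260 → 4.9260 [wait]  ⇒ S*(0)=-

price = 4.9260
boundary = - - - - 79.0335 94.1921
tree:
4.9260
8.2920 1.3488
13.6631 2.5909 0.0208
21.8629 4.9765 0.0403 0.0000
33.5165 9.5584 0.0779 0.0000 0.0000
46.2356 18.3579 0.1508 0.0000 0.0000 0.0000
56.9077 33.5165 0.2918 0.0000 0.0000 0.0000 0.0000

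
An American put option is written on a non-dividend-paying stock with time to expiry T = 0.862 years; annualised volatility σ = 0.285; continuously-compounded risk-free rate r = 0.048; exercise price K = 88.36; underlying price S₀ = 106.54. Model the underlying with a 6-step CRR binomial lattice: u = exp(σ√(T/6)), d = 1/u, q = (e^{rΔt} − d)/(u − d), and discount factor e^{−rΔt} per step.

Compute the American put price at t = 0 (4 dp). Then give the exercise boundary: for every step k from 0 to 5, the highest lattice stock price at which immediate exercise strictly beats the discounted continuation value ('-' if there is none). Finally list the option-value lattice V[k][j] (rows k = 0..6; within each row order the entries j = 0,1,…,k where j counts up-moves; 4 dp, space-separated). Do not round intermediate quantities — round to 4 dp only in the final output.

price = 2.8172
boundary = - - - - 69.1599 77.0494
tree:
2.8172
4.7552 0.9561
7.8419 1.7945 0.1473
12.5394 3.3447 0.2996 0.0000
19.2001 6.1820 0.6093 0.0000 0.0000
26.2817 11.3106 1.2394 0.0000 0.0000 0.0000
32.6381 19.2001 2.5212 0.0000 0.0000 0.0000 0.0000

params: Δt=0.14367 u=1.11408 d=0.89761 q=0.50499 e^(-rΔt)=0.99313
t_6 payoffs: 32.6381 19.2001 2.5212 0.0000 0.0000 0.0000 0.0000
t_5: node(5,0) S=62.0783 payoff=26.2817 vs cont=25.6744 → 26.2817 [stop]  node(5,1) S=77.0494 payoff=11.3106 vs cont=10.7034 → 11.3106 [stop]  node(5,2) S=95.6309 payoff=0.0000 vs cont=1.2394 → 1.2394 [wait]  node(5,3) S=118.6936 payoff=0.0000 vs cont=0.0000 → 0.0000 [wait]  node(5,4) S=147.3181 payoff=0.0000 vs cont=0.0000 → 0.0000 [wait]  node(5,5) S=182.8459 payoff=0.0000 vs cont=0.0000 → 0.0000 [wait]  ⇒ S*(5)=77.0494
t_4: node(4,0) S=69.1599 payoff=19.2001 vs cont=18.5928 → 19.2001 [stop]  node(4,1) S=85.8388 payoff=2.5212 vs cont=6.1820 → 6.1820 [wait]  node(4,2) S=106.5400 payoff=0.0000 vs cont=0.6093 → 0.6093 [wait]  node(4,3) S=132.2336 payoff=0.0000 vs cont=0.0000 → 0.0000 [wait]  node(4,4) S=164.1235 payoff=0.0000 vs cont=0.0000 → 0.0000 [wait]  ⇒ S*(4)=69.1599
t_3: node(3,0) S=77.0494 payoff=11.3106 vs cont=12.5394 → 12.5394 [wait]  node(3,1) S=95.6309 payoff=0.0000 vs cont=3.3447 → 3.3447 [wait]  node(3,2) S=118.6936 payoff=0.0000 vs cont=0.2996 → 0.2996 [wait]  node(3,3) S=147.3181 payoff=0.0000 vs cont=0.0000 → 0.0000 [wait]  ⇒ S*(3)=-
t_2: node(2,0) S=85.8388 payoff=2.5212 vs cont=7.8419 → 7.8419 [wait]  node(2,1) S=106.5400 payoff=0.0000 vs cont=1.7945 → 1.7945 [wait]  node(2,2) S=132.2336 payoff=0.0000 vs cont=0.1473 → 0.1473 [wait]  ⇒ S*(2)=-
t_1: node(1,0) S=95.6309 payoff=0.0000 vs cont=4.7552 → 4.7552 [wait]  node(1,1) S=118.6936 payoff=0.0000 vs cont=0.9561 → 0.9561 [wait]  ⇒ S*(1)=-
t_0: node(0,0) S=106.5400 payoff=0.0000 vs cont=2.8172 → 2.8172 [wait]  ⇒ S*(0)=-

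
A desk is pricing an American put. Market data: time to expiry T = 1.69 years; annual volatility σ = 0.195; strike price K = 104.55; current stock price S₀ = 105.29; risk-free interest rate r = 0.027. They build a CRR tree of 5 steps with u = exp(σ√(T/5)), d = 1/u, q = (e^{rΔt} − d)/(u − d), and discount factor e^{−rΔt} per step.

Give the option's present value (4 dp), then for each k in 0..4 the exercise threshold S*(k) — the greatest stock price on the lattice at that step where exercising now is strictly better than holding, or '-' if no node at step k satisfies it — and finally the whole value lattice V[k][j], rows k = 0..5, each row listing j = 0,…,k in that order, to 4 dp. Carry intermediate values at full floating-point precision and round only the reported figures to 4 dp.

Δt=0.33800  u=1.12004  d=0.89282  q=0.51204  discount=0.99092
step 5 (expiry): payoffs max(K−S,0) = 44.8176 29.6156 10.5448 0.0000 0.0000 0.0000
step 4: (k=4,j=0): S=66.9030, (K−S)⁺=37.6470, hold=36.6972 ⇒ V=37.6470 exercise | (k=4,j=1): S=83.9298, (K−S)⁺=20.6202, hold=19.6704 ⇒ V=20.6202 exercise | (k=4,j=2): S=105.2900, (K−S)⁺=0.0000, hold=5.0988 ⇒ V=5.0988 continue | (k=4,j=3): S=132.0863, (K−S)⁺=0.0000, hold=0.0000 ⇒ V=0.0000 continue | (k=4,j=4): S=165.7023, (K−S)⁺=0.0000, hold=0.0000 ⇒ V=0.0000 continue  boundary S*=83.9298
step 3: (k=3,j=0): S=74.9344, (K−S)⁺=29.6156, hold=28.6659 ⇒ V=29.6156 exercise | (k=3,j=1): S=94.0052, (K−S)⁺=10.5448, hold=12.5575 ⇒ V=12.5575 continue | (k=3,j=2): S=117.9295, (K−S)⁺=0.0000, hold=2.4654 ⇒ V=2.4654 continue | (k=3,j=3): S=147.9426, (K−S)⁺=0.0000, hold=0.0000 ⇒ V=0.0000 continue  boundary S*=74.9344
step 2: (k=2,j=0): S=83.9298, (K−S)⁺=20.6202, hold=20.6916 ⇒ V=20.6916 continue | (k=2,j=1): S=105.2900, (K−S)⁺=0.0000, hold=7.3229 ⇒ V=7.3229 continue | (k=2,j=2): S=132.0863, (K−S)⁺=0.0000, hold=1.1921 ⇒ V=1.1921 continue  boundary S*=-
step 1: (k=1,j=0): S=94.0052, (K−S)⁺=10.5448, hold=13.7206 ⇒ V=13.7206 continue | (k=1,j=1): S=117.9295, (K−S)⁺=0.0000, hold=4.1457 ⇒ V=4.1457 continue  boundary S*=-
step 0: (k=0,j=0): S=105.2900, (K−S)⁺=0.0000, hold=8.7378 ⇒ V=8.7378 continue  boundary S*=-

price = 8.7378
boundary = - - - 74.9344 83.9298
tree:
8.7378
13.7206 4.1457
20.6916 7.3229 1.1921
29.6156 12.5575 2.4654 0.0000
37.6470 20.6202 5.0988 0.0000 0.0000
44.8176 29.6156 10.5448 0.0000 0.0000 0.0000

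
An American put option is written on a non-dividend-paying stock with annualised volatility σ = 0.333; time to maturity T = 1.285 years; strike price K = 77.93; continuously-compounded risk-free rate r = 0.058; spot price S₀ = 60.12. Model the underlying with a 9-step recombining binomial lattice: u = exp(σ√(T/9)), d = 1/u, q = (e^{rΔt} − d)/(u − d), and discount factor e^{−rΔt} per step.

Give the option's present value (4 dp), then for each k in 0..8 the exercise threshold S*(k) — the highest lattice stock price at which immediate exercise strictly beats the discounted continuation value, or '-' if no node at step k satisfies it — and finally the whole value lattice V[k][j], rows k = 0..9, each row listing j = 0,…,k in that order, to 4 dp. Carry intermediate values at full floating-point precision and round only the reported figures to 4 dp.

price = 19.1603
boundary = - 53.0118 46.7441 53.0118 46.7441 53.0118 46.7441 53.0118 60.1200
tree:
19.1603
24.9182 13.7556
31.1859 18.8095 8.9607
36.7126 24.9182 13.0503 5.0449
41.5858 31.1859 18.3804 7.9693 2.2220
45.8829 36.7126 24.9182 12.1876 3.9090 0.5822
49.6719 41.5858 31.1859 17.8899 6.7224 1.1777 0.0000
53.0130 45.8829 36.7126 24.9182 11.2015 2.3824 0.0000 0.0000
55.9590 49.6719 41.5858 31.1859 17.8100 4.8193 0.0000 0.0000 0.0000
58.5567 53.0130 45.8829 36.7126 24.9182 9.7487 0.0000 0.0000 0.0000 0.0000

Δt=0.14278, u=1.13409, d=0.88177, q=0.50154, disc=e^(-rΔt)=0.99175
k=9 terminal: V=max(K-S,0) → 58.5567 53.0130 45.8829 36.7126 24.9182 9.7487 0.0000 0.0000 0.0000 0.0000
k=8: j=0 S=21.9710 intr=55.9590 cont=55.3163 V=55.9590[EX]; j=1 S=28.2581 intr=49.6719 cont=49.0292 V=49.6719[EX]; j=2 S=36.3442 intr=41.5858 cont=40.9431 V=41.5858[EX]; j=3 S=46.7441 intr=31.1859 cont=30.5432 V=31.1859[EX]; j=4 S=60.1200 intr=17.8100 cont=17.1673 V=17.8100[EX]; j=5 S=77.3234 intr=0.6066 cont=4.8193 V=4.8193[hold]; j=6 S=99.4496 intr=0.0000 cont=0.0000 V=0.0000[hold]; j=7 S=127.9073 intr=0.0000 cont=0.0000 V=0.0000[hold]; j=8 S=164.5082 intr=0.0000 cont=0.0000 V=0.0000[hold]  S*(8)=60.1200
k=7: j=0 S=24.9170 intr=53.0130 cont=52.3703 V=53.0130[EX]; j=1 S=32.0471 intr=45.8829 cont=45.2402 V=45.8829[EX]; j=2 S=41.2174 intr=36.7126 cont=36.0699 V=36.7126[EX]; j=3 S=53.0118 intr=24.9182 cont=24.2755 V=24.9182[EX]; j=4 S=68.1813 intr=9.7487 cont=11.2015 V=11.2015[hold]; j=5 S=87.6914 intr=0.0000 cont=2.3824 V=2.3824[hold]; j=6 S=112.7845 intr=0.0000 cont=0.0000 V=0.0000[hold]; j=7 S=145.0579 intr=0.0000 cont=0.0000 V=0.0000[hold]  S*(7)=53.0118
k=6: j=0 S=28.2581 intr=49.6719 cont=49.0292 V=49.6719[EX]; j=1 S=36.3442 intr=41.5858 cont=40.9431 V=41.5858[EX]; j=2 S=46.7441 intr=31.1859 cont=30.5432 V=31.1859[EX]; j=3 S=60.1200 intr=17.8100 cont=17.8899 V=17.8899[hold]; j=4 S=77.3234 intr=0.6066 cont=6.7224 V=6.7224[hold]; j=5 S=99.4496 intr=0.0000 cont=1.1777 V=1.1777[hold]; j=6 S=127.9073 intr=0.0000 cont=0.0000 V=0.0000[hold]  S*(6)=46.7441
k=5: j=0 S=32.0471 intr=45.8829 cont=45.2402 V=45.8829[EX]; j=1 S=41.2174 intr=36.7126 cont=36.0699 V=36.7126[EX]; j=2 S=53.0118 intr=24.9182 cont=24.3152 V=24.9182[EX]; j=3 S=68.1813 intr=9.7487 cont=12.1876 V=12.1876[hold]; j=4 S=87.6914 intr=0.0000 cont=3.9090 V=3.9090[hold]; j=5 S=112.7845 intr=0.0000 cont=0.5822 V=0.5822[hold]  S*(5)=53.0118
k=4: j=0 S=36.3442 intr=41.5858 cont=40.9431 V=41.5858[EX]; j=1 S=46.7441 intr=31.1859 cont=30.5432 V=31.1859[EX]; j=2 S=60.1200 intr=17.8100 cont=18.3804 V=18.3804[hold]; j=3 S=77.3234 intr=0.6066 cont=7.9693 V=7.9693[hold]; j=4 S=99.4496 intr=0.0000 cont=2.2220 V=2.2220[hold]  S*(4)=46.7441
k=3: j=0 S=41.2174 intr=36.7126 cont=36.0699 V=36.7126[EX]; j=1 S=53.0118 intr=24.9182 cont=24.5592 V=24.9182[EX]; j=2 S=68.1813 intr=9.7487 cont=13.0503 V=13.0503[hold]; j=3 S=87.6914 intr=0.0000 cont=5.0449 V=5.0449[hold]  S*(3)=53.0118
k=2: j=0 S=46.7441 intr=31.1859 cont=30.5432 V=31.1859[EX]; j=1 S=60.1200 intr=17.8100 cont=18.8095 V=18.8095[hold]; j=2 S=77.3234 intr=0.6066 cont=8.9607 V=8.9607[hold]  S*(2)=46.7441
k=1: j=0 S=53.0118 intr=24.9182 cont=24.7726 V=24.9182[EX]; j=1 S=68.1813 intr=9.7487 cont=13.7556 V=13.7556[hold]  S*(1)=53.0118
k=0: j=0 S=60.1200 intr=17.8100 cont=19.1603 V=19.1603[hold]  S*(0)=-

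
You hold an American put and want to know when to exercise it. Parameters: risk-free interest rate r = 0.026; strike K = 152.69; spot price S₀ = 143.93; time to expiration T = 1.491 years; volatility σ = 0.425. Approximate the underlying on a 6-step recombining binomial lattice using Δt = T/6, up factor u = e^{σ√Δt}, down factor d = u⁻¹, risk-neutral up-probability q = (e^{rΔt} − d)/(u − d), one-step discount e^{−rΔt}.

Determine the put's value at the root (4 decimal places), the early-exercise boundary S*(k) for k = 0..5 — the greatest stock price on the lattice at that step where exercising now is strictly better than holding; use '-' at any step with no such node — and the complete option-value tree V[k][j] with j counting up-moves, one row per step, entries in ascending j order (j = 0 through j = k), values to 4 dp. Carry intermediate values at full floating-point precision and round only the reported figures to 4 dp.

params: Δt=0.24850 u=1.23598 d=0.80908 q=0.46242 e^(-rΔt)=0.99356
t_6 payoffs: 112.3171 91.0149 58.4727 8.7600 0.0000 0.0000 0.0000
t_5: node(5,0) S=49.8999 payoff=102.7901 vs cont=101.8067 → 102.7901 [stop]  node(5,1) S=76.2290 payoff=76.4610 vs cont=75.4776 → 76.4610 [stop]  node(5,2) S=116.4504 payoff=36.2396 vs cont=35.2562 → 36.2396 [stop]  node(5,3) S=177.8941 payoff=0.0000 vs cont=4.6789 → 4.6789 [wait]  node(5,4) S=271.7579 payoff=0.0000 vs cont=0.0000 → 0.0000 [wait]  node(5,5) S=415.1479 payoff=0.0000 vs cont=0.0000 → 0.0000 [wait]  ⇒ S*(5)=116.4504
t_4: node(4,0) S=61.6751 payoff=91.0149 vs cont=90.0315 → 91.0149 [stop]  node(4,1) S=94.2173 payoff=58.4727 vs cont=57.4893 → 58.4727 [stop]  node(4,2) S=143.9300 payoff=8.7600 vs cont=21.5060 → 21.5060 [wait]  node(4,3) S=219.8730 payoff=0.0000 vs cont=2.4991 → 2.4991 [wait]  node(4,4) S=335.8865 payoff=0.0000 vs cont=0.0000 → 0.0000 [wait]  ⇒ S*(4)=94.2173
t_3: node(3,0) S=76.2290 payoff=76.4610 vs cont=75.4776 → 76.4610 [stop]  node(3,1) S=116.4504 payoff=36.2396 vs cont=41.1122 → 41.1122 [wait]  node(3,2) S=177.8941 payoff=0.0000 vs cont=12.6350 → 12.6350 [wait]  node(3,3) S=271.7579 payoff=0.0000 vs cont=1.3348 → 1.3348 [wait]  ⇒ S*(3)=76.2290
t_2: node(2,0) S=94.2173 payoff=58.4727 vs cont=59.7280 → 59.7280 [wait]  node(2,1) S=143.9300 payoff=8.7600 vs cont=27.7640 → 27.7640 [wait]  node(2,2) S=219.8730 payoff=0.0000 vs cont=7.3619 → 7.3619 [wait]  ⇒ S*(2)=-
t_1: node(1,0) S=116.4504 payoff=36.2396 vs cont=44.6579 → 44.6579 [wait]  node(1,1) S=177.8941 payoff=0.0000 vs cont=18.2117 → 18.2117 [wait]  ⇒ S*(1)=-
t_0: node(0,0) S=143.9300 payoff=8.7600 vs cont=32.2199 → 32.2199 [wait]  ⇒ S*(0)=-

price = 32.2199
boundary = - - - 76.2290 94.2173 116.4504
tree:
32.2199
44.6579 18.2117
59.7280 27.7640 7.3619
76.4610 41.1122 12.6350 1.3348
91.0149 58.4727 21.5060 2.4991 0.0000
102.7901 76.4610 36.2396 4.6789 0.0000 0.0000
112.3171 91.0149 58.4727 8.7600 0.0000 0.0000 0.0000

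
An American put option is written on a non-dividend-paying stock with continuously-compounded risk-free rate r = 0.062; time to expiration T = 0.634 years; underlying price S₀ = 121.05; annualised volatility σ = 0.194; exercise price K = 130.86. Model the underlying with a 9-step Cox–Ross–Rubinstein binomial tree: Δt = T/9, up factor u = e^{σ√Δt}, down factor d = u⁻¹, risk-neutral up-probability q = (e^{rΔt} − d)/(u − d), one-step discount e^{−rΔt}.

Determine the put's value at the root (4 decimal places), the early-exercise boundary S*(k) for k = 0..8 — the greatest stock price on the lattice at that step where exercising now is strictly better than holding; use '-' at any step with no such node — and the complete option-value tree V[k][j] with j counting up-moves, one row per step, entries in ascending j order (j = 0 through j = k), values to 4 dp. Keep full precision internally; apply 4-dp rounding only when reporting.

price = 11.5108
boundary = - - 109.2046 114.9749 109.2046 114.9749 109.2046 114.9749 121.0500
tree:
11.5108
16.0304 7.5918
21.6554 11.1670 4.4793
27.1361 15.8851 7.0688 2.2163
32.3417 21.6554 10.8027 3.8109 0.8184
37.2860 27.1361 15.8851 6.3780 1.5625 0.1642
41.9822 32.3417 21.6554 10.3068 2.9414 0.3507 0.0000
46.4427 37.2860 27.1361 15.8851 5.4374 0.7488 0.0000 0.0000
50.6794 41.9822 32.3417 21.6554 9.8100 1.5988 0.0000 0.0000 0.0000
54.7034 46.4427 37.2860 27.1361 15.8851 3.4138 0.0000 0.0000 0.0000 0.0000

params: Δt=0.07044 u=1.05284 d=0.94981 q=0.52962 e^(-rΔt)=0.99564
t_9 payoffs: 54.7034 46.4427 37.2860 27.1361 15.8851 3.4138 0.0000 0.0000 0.0000 0.0000
t_8: node(8,0) S=80.1806 payoff=50.6794 vs cont=50.1091 → 50.6794 [stop]  node(8,1) S=88.8778 payoff=41.9822 vs cont=41.4119 → 41.9822 [stop]  node(8,2) S=98.5183 payoff=32.3417 vs cont=31.7714 → 32.3417 [stop]  node(8,3) S=109.2046 payoff=21.6554 vs cont=21.0851 → 21.6554 [stop]  node(8,4) S=121.0500 payoff=9.8100 vs cont=9.2397 → 9.8100 [stop]  node(8,5) S=134.1803 payoff=0.0000 vs cont=1.5988 → 1.5988 [wait]  node(8,6) S=148.7348 payoff=0.0000 vs cont=0.0000 → 0.0000 [wait]  node(8,7) S=164.8680 payoff=0.0000 vs cont=0.0000 → 0.0000 [wait]  node(8,8) S=182.7512 payoff=0.0000 vs cont=0.0000 → 0.0000 [wait]  ⇒ S*(8)=121.0500
t_7: node(7,0) S=84.4173 payoff=46.4427 vs cont=45.8725 → 46.4427 [stop]  node(7,1) S=93.5740 payoff=37.2860 vs cont=36.7157 → 37.2860 [stop]  node(7,2) S=103.7239 payoff=27.1361 vs cont=26.5658 → 27.1361 [stop]  node(7,3) S=114.9749 payoff=15.8851 vs cont=15.3149 → 15.8851 [stop]  node(7,4) S=127.4462 payoff=3.4138 vs cont=5.4374 → 5.4374 [wait]  node(7,5) S=141.2702 payoff=0.0000 vs cont=0.7488 → 0.7488 [wait]  node(7,6) S=156.5938 payoff=0.0000 vs cont=0.0000 → 0.0000 [wait]  node(7,7) S=173.5795 payoff=0.0000 vs cont=0.0000 → 0.0000 [wait]  ⇒ S*(7)=114.9749
t_6: node(6,0) S=88.8778 payoff=41.9822 vs cont=41.4119 → 41.9822 [stop]  node(6,1) S=98.5183 payoff=32.3417 vs cont=31.7714 → 32.3417 [stop]  node(6,2) S=109.2046 payoff=21.6554 vs cont=21.0851 → 21.6554 [stop]  node(6,3) S=121.0500 payoff=9.8100 vs cont=10.3068 → 10.3068 [wait]  node(6,4) S=134.1803 payoff=0.0000 vs cont=2.9414 → 2.9414 [wait]  node(6,5) S=148.7348 payoff=0.0000 vs cont=0.3507 → 0.3507 [wait]  node(6,6) S=164.8680 payoff=0.0000 vs cont=0.0000 → 0.0000 [wait]  ⇒ S*(6)=109.2046
t_5: node(5,0) S=93.5740 payoff=37.2860 vs cont=36.7157 → 37.2860 [stop]  node(5,1) S=103.7239 payoff=27.1361 vs cont=26.5658 → 27.1361 [stop]  node(5,2) S=114.9749 payoff=15.8851 vs cont=15.5768 → 15.8851 [stop]  node(5,3) S=127.4462 payoff=3.4138 vs cont=6.3780 → 6.3780 [wait]  node(5,4) S=141.2702 payoff=0.0000 vs cont=1.5625 → 1.5625 [wait]  node(5,5) S=156.5938 payoff=0.0000 vs cont=0.1642 → 0.1642 [wait]  ⇒ S*(5)=114.9749
t_4: node(4,0) S=98.5183 payoff=32.3417 vs cont=31.7714 → 32.3417 [stop]  node(4,1) S=109.2046 payoff=21.6554 vs cont=21.0851 → 21.6554 [stop]  node(4,2) S=121.0500 payoff=9.8100 vs cont=10.8027 → 10.8027 [wait]  node(4,3) S=134.1803 payoff=0.0000 vs cont=3.8109 → 3.8109 [wait]  node(4,4) S=148.7348 payoff=0.0000 vs cont=0.8184 → 0.8184 [wait]  ⇒ S*(4)=109.2046
t_3: node(3,0) S=103.7239 payoff=27.1361 vs cont=26.5658 → 27.1361 [stop]  node(3,1) S=114.9749 payoff=15.8851 vs cont=15.8383 → 15.8851 [stop]  node(3,2) S=127.4462 payoff=3.4138 vs cont=7.0688 → 7.0688 [wait]  node(3,3) S=141.2702 payoff=0.0000 vs cont=2.2163 → 2.2163 [wait]  ⇒ S*(3)=114.9749
t_2: node(2,0) S=109.2046 payoff=21.6554 vs cont=21.0851 → 21.6554 [stop]  node(2,1) S=121.0500 payoff=9.8100 vs cont=11.1670 → 11.1670 [wait]  node(2,2) S=134.1803 payoff=0.0000 vs cont=4.4793 → 4.4793 [wait]  ⇒ S*(2)=109.2046
t_1: node(1,0) S=114.9749 payoff=15.8851 vs cont=16.0304 → 16.0304 [wait]  node(1,1) S=127.4462 payoff=3.4138 vs cont=7.5918 → 7.5918 [wait]  ⇒ S*(1)=-
t_0: node(0,0) S=121.0500 payoff=9.8100 vs cont=11.5108 → 11.5108 [wait]  ⇒ S*(0)=-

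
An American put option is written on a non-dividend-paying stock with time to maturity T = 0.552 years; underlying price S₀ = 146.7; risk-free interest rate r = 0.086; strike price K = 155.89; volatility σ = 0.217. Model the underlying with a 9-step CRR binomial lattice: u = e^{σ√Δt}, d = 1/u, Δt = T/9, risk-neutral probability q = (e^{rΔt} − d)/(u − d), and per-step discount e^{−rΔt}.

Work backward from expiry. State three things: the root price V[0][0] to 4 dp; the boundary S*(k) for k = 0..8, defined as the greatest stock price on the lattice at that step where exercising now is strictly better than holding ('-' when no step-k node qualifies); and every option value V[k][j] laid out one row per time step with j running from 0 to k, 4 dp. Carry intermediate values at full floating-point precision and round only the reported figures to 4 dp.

params: Δt=0.06133 u=1.05521 d=0.94768 q=0.53575 e^(-rΔt)=0.99474
t_9 payoffs: 65.4472 55.1845 43.7573 31.0334 16.8657 1.0905 0.0000 0.0000 0.0000 0.0000
t_8: node(8,0) S=95.4363 payoff=60.4537 vs cont=59.6336 → 60.4537 [stop]  node(8,1) S=106.2656 payoff=49.6244 vs cont=48.8043 → 49.6244 [stop]  node(8,2) S=118.3238 payoff=37.5662 vs cont=36.7461 → 37.5662 [stop]  node(8,3) S=131.7501 payoff=24.1399 vs cont=23.3198 → 24.1399 [stop]  node(8,4) S=146.7000 payoff=9.1900 vs cont=8.3699 → 9.1900 [stop]  node(8,5) S=163.3463 payoff=0.0000 vs cont=0.5036 → 0.5036 [wait]  node(8,6) S=181.8814 payoff=0.0000 vs cont=0.0000 → 0.0000 [wait]  node(8,7) S=202.5197 payoff=0.0000 vs cont=0.0000 → 0.0000 [wait]  node(8,8) S=225.4999 payoff=0.0000 vs cont=0.0000 → 0.0000 [wait]  ⇒ S*(8)=146.7000
t_7: node(7,0) S=100.7055 payoff=55.1845 vs cont=54.3644 → 55.1845 [stop]  node(7,1) S=112.1327 payoff=43.7573 vs cont=42.9372 → 43.7573 [stop]  node(7,2) S=124.8566 payoff=31.0334 vs cont=30.2133 → 31.0334 [stop]  node(7,3) S=139.0243 payoff=16.8657 vs cont=16.0456 → 16.8657 [stop]  node(7,4) S=154.7995 payoff=1.0905 vs cont=4.5124 → 4.5124 [wait]  node(7,5) S=172.3649 payoff=0.0000 vs cont=0.2326 → 0.2326 [wait]  node(7,6) S=191.9234 payoff=0.0000 vs cont=0.0000 → 0.0000 [wait]  node(7,7) S=213.7012 payoff=0.0000 vs cont=0.0000 → 0.0000 [wait]  ⇒ S*(7)=139.0243
t_6: node(6,0) S=106.2656 payoff=49.6244 vs cont=48.8043 → 49.6244 [stop]  node(6,1) S=118.3238 payoff=37.5662 vs cont=36.7461 → 37.5662 [stop]  node(6,2) S=131.7501 payoff=24.1399 vs cont=23.3198 → 24.1399 [stop]  node(6,3) S=146.7000 payoff=9.1900 vs cont=10.1936 → 10.1936 [wait]  node(6,4) S=163.3463 payoff=0.0000 vs cont=2.2078 → 2.2078 [wait]  node(6,5) S=181.8814 payoff=0.0000 vs cont=0.1074 → 0.1074 [wait]  node(6,6) S=202.5197 payoff=0.0000 vs cont=0.0000 → 0.0000 [wait]  ⇒ S*(6)=131.7501
t_5: node(5,0) S=112.1327 payoff=43.7573 vs cont=42.9372 → 43.7573 [stop]  node(5,1) S=124.8566 payoff=31.0334 vs cont=30.2133 → 31.0334 [stop]  node(5,2) S=139.0243 payoff=16.8657 vs cont=16.5805 → 16.8657 [stop]  node(5,3) S=154.7995 payoff=1.0905 vs cont=5.8841 → 5.8841 [wait]  node(5,4) S=172.3649 payoff=0.0000 vs cont=1.0768 → 1.0768 [wait]  node(5,5) S=191.9234 payoff=0.0000 vs cont=0.0496 → 0.0496 [wait]  ⇒ S*(5)=139.0243
t_4: node(4,0) S=118.3238 payoff=37.5662 vs cont=36.7461 → 37.5662 [stop]  node(4,1) S=131.7501 payoff=24.1399 vs cont=23.3198 → 24.1399 [stop]  node(4,2) S=146.7000 payoff=9.1900 vs cont=10.9246 → 10.9246 [wait]  node(4,3) S=163.3463 payoff=0.0000 vs cont=3.2912 → 3.2912 [wait]  node(4,4) S=181.8814 payoff=0.0000 vs cont=0.5237 → 0.5237 [wait]  ⇒ S*(4)=131.7501
t_3: node(3,0) S=124.8566 payoff=31.0334 vs cont=30.2133 → 31.0334 [stop]  node(3,1) S=139.0243 payoff=16.8657 vs cont=16.9700 → 16.9700 [wait]  node(3,2) S=154.7995 payoff=1.0905 vs cont=6.7990 → 6.7990 [wait]  node(3,3) S=172.3649 payoff=0.0000 vs cont=1.7990 → 1.7990 [wait]  ⇒ S*(3)=124.8566
t_2: node(2,0) S=131.7501 payoff=24.1399 vs cont=23.3754 → 24.1399 [stop]  node(2,1) S=146.7000 payoff=9.1900 vs cont=11.4603 → 11.4603 [wait]  node(2,2) S=163.3463 payoff=0.0000 vs cont=4.0986 → 4.0986 [wait]  ⇒ S*(2)=131.7501
t_1: node(1,0) S=139.0243 payoff=16.8657 vs cont=17.2556 → 17.2556 [wait]  node(1,1) S=154.7995 payoff=1.0905 vs cont=7.4768 → 7.4768 [wait]  ⇒ S*(1)=-
t_0: node(0,0) S=146.7000 payoff=9.1900 vs cont=11.9534 → 11.9534 [wait]  ⇒ S*(0)=-

price = 11.9534
boundary = - - 131.7501 124.8566 131.7501 139.0243 131.7501 139.0243 146.7000
tree:
11.9534
17.2556 7.4768
24.1399 11.4603 4.0986
31.0334 16.9700 6.7990 1.7990
37.5662 24.1399 10.9246 3.2912 0.5237
43.7573 31.0334 16.8657 5.8841 1.0768 0.0496
49.6244 37.5662 24.1399 10.1936 2.2078 0.1074 0.0000
55.1845 43.7573 31.0334 16.8657 4.5124 0.2326 0.0000 0.0000
60.4537 49.6244 37.5662 24.1399 9.1900 0.5036 0.0000 0.0000 0.0000
65.4472 55.1845 43.7573 31.0334 16.8657 1.0905 0.0000 0.0000 0.0000 0.0000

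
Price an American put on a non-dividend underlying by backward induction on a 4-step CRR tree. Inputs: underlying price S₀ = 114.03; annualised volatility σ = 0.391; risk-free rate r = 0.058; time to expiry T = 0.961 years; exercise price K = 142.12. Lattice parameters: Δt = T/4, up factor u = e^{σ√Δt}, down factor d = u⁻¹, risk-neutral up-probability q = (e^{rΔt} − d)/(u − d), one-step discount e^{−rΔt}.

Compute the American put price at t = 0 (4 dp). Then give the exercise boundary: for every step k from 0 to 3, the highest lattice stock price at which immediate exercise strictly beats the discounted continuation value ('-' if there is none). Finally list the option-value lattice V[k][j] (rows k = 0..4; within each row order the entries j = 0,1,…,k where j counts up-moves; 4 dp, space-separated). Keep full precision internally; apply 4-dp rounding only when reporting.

price = 33.3921
boundary = - 94.1427 77.7238 94.1427
tree:
33.3921
47.9773 19.0865
64.3962 31.0211 7.1439
77.9515 47.9773 14.1659 0.0000
89.1428 64.3962 28.0900 0.0000 0.0000

params: Δt=0.24025 u=1.21125 d=0.82560 q=0.48862 e^(-rΔt)=0.98616
t_4 payoffs: 89.1428 64.3962 28.0900 0.0000 0.0000
t_3: node(3,0) S=64.1685 payoff=77.9515 vs cont=75.9849 → 77.9515 [stop]  node(3,1) S=94.1427 payoff=47.9773 vs cont=46.0107 → 47.9773 [stop]  node(3,2) S=138.1184 payoff=4.0016 vs cont=14.1659 → 14.1659 [wait]  node(3,3) S=202.6360 payoff=0.0000 vs cont=0.0000 → 0.0000 [wait]  ⇒ S*(3)=94.1427
t_2: node(2,0) S=77.7238 payoff=64.3962 vs cont=62.4295 → 64.3962 [stop]  node(2,1) S=114.0300 payoff=28.0900 vs cont=31.0211 → 31.0211 [wait]  node(2,2) S=167.2954 payoff=0.0000 vs cont=7.1439 → 7.1439 [wait]  ⇒ S*(2)=77.7238
t_1: node(1,0) S=94.1427 payoff=47.9773 vs cont=47.4230 → 47.9773 [stop]  node(1,1) S=138.1184 payoff=4.0016 vs cont=19.0865 → 19.0865 [wait]  ⇒ S*(1)=94.1427
t_0: node(0,0) S=114.0300 payoff=28.0900 vs cont=33.3921 → 33.3921 [wait]  ⇒ S*(0)=-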